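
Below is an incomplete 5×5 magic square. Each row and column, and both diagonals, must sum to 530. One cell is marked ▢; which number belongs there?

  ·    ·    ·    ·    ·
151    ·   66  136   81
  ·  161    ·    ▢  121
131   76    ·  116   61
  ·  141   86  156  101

Row 2 must total 530; the given cells sum to 434, so (2,2) = 96.
The remaining cell in row 4 is (4,3) = 530 − 384 = 146.
The remaining cell in row 5 is (5,1) = 530 − 484 = 46.
Column 2: 96 + 161 + 76 + 141 + ? = 530, so (1,2) = 56.
Using column 5: 81 + 121 + 61 + 101 + ? → (1,5) = 530 − 364 = 166.
Anti-diagonal must total 530; the given cells sum to 424, so (3,3) = 106.
Column 3 must total 530; the given cells sum to 404, so (1,3) = 126.
The remaining cell in main diagonal is (1,1) = 530 − 419 = 111.
Using row 1: 111 + 56 + 126 + 166 + ? → (1,4) = 530 − 459 = 71.
Using column 1: 111 + 151 + 131 + 46 + ? → (3,1) = 530 − 439 = 91.
From column 4, 530 − (71 + 136 + 116 + 156) gives (3,4) = 51.

51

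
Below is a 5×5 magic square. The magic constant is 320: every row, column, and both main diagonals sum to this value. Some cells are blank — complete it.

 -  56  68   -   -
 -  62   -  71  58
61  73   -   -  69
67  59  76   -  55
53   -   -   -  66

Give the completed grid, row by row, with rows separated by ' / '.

64 56 68 60 72 / 75 62 54 71 58 / 61 73 65 52 69 / 67 59 76 63 55 / 53 70 57 74 66

Row 4: 67 + 59 + 76 + 55 + ? = 320, so (4,4) = 63.
From column 2, 320 − (56 + 62 + 73 + 59) gives (5,2) = 70.
From column 5, 320 − (58 + 69 + 55 + 66) gives (1,5) = 72.
The remaining cell in anti-diagonal is (3,3) = 320 − 255 = 65.
Row 3 must total 320; the given cells sum to 268, so (3,4) = 52.
Main diagonal: 62 + 65 + 63 + 66 + ? = 320, so (1,1) = 64.
Row 1 needs 320; the known cells sum to 260, so (1,4) = 60.
Column 1 must total 320; the given cells sum to 245, so (2,1) = 75.
Column 4 needs 320; the known cells sum to 246, so (5,4) = 74.
Row 2 needs 320; the known cells sum to 266, so (2,3) = 54.
Row 5 must total 320; the given cells sum to 263, so (5,3) = 57.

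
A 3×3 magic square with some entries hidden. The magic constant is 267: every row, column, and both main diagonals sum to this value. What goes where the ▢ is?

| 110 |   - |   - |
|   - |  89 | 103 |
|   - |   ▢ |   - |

The remaining cell in row 2 is (2,1) = 267 − 192 = 75.
From column 1, 267 − (110 + 75) gives (3,1) = 82.
Main diagonal needs 267; the known cells sum to 199, so (3,3) = 68.
Using anti-diagonal: 89 + 82 + ? → (1,3) = 267 − 171 = 96.
Using row 1: 110 + 96 + ? → (1,2) = 267 − 206 = 61.
Using row 3: 82 + 68 + ? → (3,2) = 267 − 150 = 117.

117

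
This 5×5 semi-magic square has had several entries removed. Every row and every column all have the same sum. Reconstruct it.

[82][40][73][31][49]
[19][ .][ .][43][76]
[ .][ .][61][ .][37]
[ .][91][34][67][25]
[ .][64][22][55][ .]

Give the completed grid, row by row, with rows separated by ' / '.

Row 1 is already complete: 82 + 40 + 73 + 31 + 49 = 275, so that is the magic constant.
Row 4 needs 275; the known cells sum to 217, so (4,1) = 58.
Column 3 needs 275; the known cells sum to 190, so (2,3) = 85.
Column 4 must total 275; the given cells sum to 196, so (3,4) = 79.
Column 5 must total 275; the given cells sum to 187, so (5,5) = 88.
Using row 2: 19 + 85 + 43 + 76 + ? → (2,2) = 275 − 223 = 52.
The remaining cell in row 5 is (5,1) = 275 − 229 = 46.
Column 1 needs 275; the known cells sum to 205, so (3,1) = 70.
The remaining cell in column 2 is (3,2) = 275 − 247 = 28.

82 40 73 31 49 / 19 52 85 43 76 / 70 28 61 79 37 / 58 91 34 67 25 / 46 64 22 55 88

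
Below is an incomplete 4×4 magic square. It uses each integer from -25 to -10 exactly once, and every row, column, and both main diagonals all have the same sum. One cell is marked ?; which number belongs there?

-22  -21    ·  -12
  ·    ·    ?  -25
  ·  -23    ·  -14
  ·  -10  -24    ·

The entries are -25 through -10, which sum to -280, so each line sums to -280/4 = -70.
Row 1 needs -70; the known cells sum to -55, so (1,3) = -15.
Column 2: -21 + (-23) + (-10) + ? = -70, so (2,2) = -16.
Using column 4: -12 + (-25) + (-14) + ? → (4,4) = -70 − (-51) = -19.
From main diagonal, -70 − (-22 + (-16) + (-19)) gives (3,3) = -13.
From row 3, -70 − (-23 + (-13) + (-14)) gives (3,1) = -20.
From row 4, -70 − (-10 + (-24) + (-19)) gives (4,1) = -17.
Using column 1: -22 + (-20) + (-17) + ? → (2,1) = -70 − (-59) = -11.
From column 3, -70 − (-15 + (-13) + (-24)) gives (2,3) = -18.

-18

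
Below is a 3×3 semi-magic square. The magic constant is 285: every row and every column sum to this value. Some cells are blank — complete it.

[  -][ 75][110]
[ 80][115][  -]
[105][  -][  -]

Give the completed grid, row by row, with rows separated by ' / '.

100 75 110 / 80 115 90 / 105 95 85

Using row 1: 75 + 110 + ? → (1,1) = 285 − 185 = 100.
Row 2: 80 + 115 + ? = 285, so (2,3) = 90.
Column 2: 75 + 115 + ? = 285, so (3,2) = 95.
The remaining cell in column 3 is (3,3) = 285 − 200 = 85.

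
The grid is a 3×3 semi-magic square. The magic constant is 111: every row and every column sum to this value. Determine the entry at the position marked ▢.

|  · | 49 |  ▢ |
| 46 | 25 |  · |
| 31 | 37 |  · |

28

The remaining cell in row 2 is (2,3) = 111 − 71 = 40.
From row 3, 111 − (31 + 37) gives (3,3) = 43.
Using column 1: 46 + 31 + ? → (1,1) = 111 − 77 = 34.
Column 3: 40 + 43 + ? = 111, so (1,3) = 28.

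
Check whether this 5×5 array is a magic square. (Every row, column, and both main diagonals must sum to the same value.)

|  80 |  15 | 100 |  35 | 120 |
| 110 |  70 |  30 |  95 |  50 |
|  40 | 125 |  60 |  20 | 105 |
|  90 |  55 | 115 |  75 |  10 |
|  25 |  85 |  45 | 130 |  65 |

No — row 2 sums to 355 but row 3 sums to 350.

Row 1: 80 + 15 + 100 + 35 + 120 = 350.
Row 2: 110 + 70 + 30 + 95 + 50 = 355.
Row 3: 40 + 125 + 60 + 20 + 105 = 350.
Row 4: 90 + 55 + 115 + 75 + 10 = 345.
Row 5: 25 + 85 + 45 + 130 + 65 = 350.
Column 1: 80 + 110 + 40 + 90 + 25 = 345.
Column 2: 15 + 70 + 125 + 55 + 85 = 350.
Column 3: 100 + 30 + 60 + 115 + 45 = 350.
Column 4: 35 + 95 + 20 + 75 + 130 = 355.
Column 5: 120 + 50 + 105 + 10 + 65 = 350.
Main diagonal: 80 + 70 + 60 + 75 + 65 = 350.
Anti-diagonal: 120 + 95 + 60 + 55 + 25 = 355.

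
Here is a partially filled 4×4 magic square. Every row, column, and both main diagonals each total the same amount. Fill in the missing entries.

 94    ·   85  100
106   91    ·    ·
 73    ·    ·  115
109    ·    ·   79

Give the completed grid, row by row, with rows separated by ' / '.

Column 1 is already complete: 94 + 106 + 73 + 109 = 382, so that is the magic constant.
The remaining cell in row 1 is (1,2) = 382 − 279 = 103.
From column 4, 382 − (100 + 115 + 79) gives (2,4) = 88.
Main diagonal must total 382; the given cells sum to 264, so (3,3) = 118.
Row 2 needs 382; the known cells sum to 285, so (2,3) = 97.
From row 3, 382 − (73 + 118 + 115) gives (3,2) = 76.
From column 2, 382 − (103 + 91 + 76) gives (4,2) = 112.
Column 3: 85 + 97 + 118 + ? = 382, so (4,3) = 82.

94 103 85 100 / 106 91 97 88 / 73 76 118 115 / 109 112 82 79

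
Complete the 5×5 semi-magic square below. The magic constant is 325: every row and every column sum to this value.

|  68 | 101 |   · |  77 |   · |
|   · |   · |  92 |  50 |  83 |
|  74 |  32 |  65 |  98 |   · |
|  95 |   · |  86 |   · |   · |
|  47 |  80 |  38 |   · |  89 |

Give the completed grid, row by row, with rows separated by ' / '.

68 101 44 77 35 / 41 59 92 50 83 / 74 32 65 98 56 / 95 53 86 29 62 / 47 80 38 71 89

Row 3 needs 325; the known cells sum to 269, so (3,5) = 56.
Row 5 must total 325; the given cells sum to 254, so (5,4) = 71.
From column 1, 325 − (68 + 74 + 95 + 47) gives (2,1) = 41.
Column 3: 92 + 65 + 86 + 38 + ? = 325, so (1,3) = 44.
Column 4 must total 325; the given cells sum to 296, so (4,4) = 29.
Row 1: 68 + 101 + 44 + 77 + ? = 325, so (1,5) = 35.
From row 2, 325 − (41 + 92 + 50 + 83) gives (2,2) = 59.
The remaining cell in column 2 is (4,2) = 325 − 272 = 53.
From column 5, 325 − (35 + 83 + 56 + 89) gives (4,5) = 62.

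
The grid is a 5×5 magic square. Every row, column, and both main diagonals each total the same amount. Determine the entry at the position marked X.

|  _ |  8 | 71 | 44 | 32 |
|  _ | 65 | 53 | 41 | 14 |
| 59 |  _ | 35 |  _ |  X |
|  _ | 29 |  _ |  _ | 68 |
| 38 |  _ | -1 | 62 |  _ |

Anti-diagonal is complete and sums to 175; that is the magic constant.
From row 1, 175 − (8 + 71 + 44 + 32) gives (1,1) = 20.
Row 2: 65 + 53 + 41 + 14 + ? = 175, so (2,1) = 2.
From column 1, 175 − (20 + 2 + 59 + 38) gives (4,1) = 56.
From column 3, 175 − (71 + 53 + 35 + (-1)) gives (4,3) = 17.
Using row 4: 56 + 29 + 17 + 68 + ? → (4,4) = 175 − 170 = 5.
Column 4 must total 175; the given cells sum to 152, so (3,4) = 23.
Main diagonal needs 175; the known cells sum to 125, so (5,5) = 50.
Row 5: 38 + (-1) + 62 + 50 + ? = 175, so (5,2) = 26.
Column 2 must total 175; the given cells sum to 128, so (3,2) = 47.
The remaining cell in column 5 is (3,5) = 175 − 164 = 11.

11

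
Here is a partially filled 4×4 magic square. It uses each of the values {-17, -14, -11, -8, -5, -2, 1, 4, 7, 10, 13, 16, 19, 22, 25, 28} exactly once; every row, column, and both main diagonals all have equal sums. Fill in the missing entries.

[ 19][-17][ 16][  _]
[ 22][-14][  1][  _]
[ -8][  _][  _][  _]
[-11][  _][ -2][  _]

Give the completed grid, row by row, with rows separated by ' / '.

19 -17 16 4 / 22 -14 1 13 / -8 28 7 -5 / -11 25 -2 10

The 16 entries sum to 88, so each line sums to 88/4 = 22.
From row 1, 22 − (19 + (-17) + 16) gives (1,4) = 4.
From row 2, 22 − (22 + (-14) + 1) gives (2,4) = 13.
Using column 3: 16 + 1 + (-2) + ? → (3,3) = 22 − 15 = 7.
Main diagonal needs 22; the known cells sum to 12, so (4,4) = 10.
From anti-diagonal, 22 − (4 + 1 + (-11)) gives (3,2) = 28.
From row 3, 22 − (-8 + 28 + 7) gives (3,4) = -5.
Row 4 must total 22; the given cells sum to -3, so (4,2) = 25.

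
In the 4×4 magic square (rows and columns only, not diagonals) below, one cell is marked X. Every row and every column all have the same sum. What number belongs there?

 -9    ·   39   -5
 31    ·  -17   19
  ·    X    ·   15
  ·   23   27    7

-1

Column 4 is complete and sums to 36; that is the magic constant.
Row 1: -9 + 39 + (-5) + ? = 36, so (1,2) = 11.
Row 2: 31 + (-17) + 19 + ? = 36, so (2,2) = 3.
Row 4: 23 + 27 + 7 + ? = 36, so (4,1) = -21.
Column 1 must total 36; the given cells sum to 1, so (3,1) = 35.
Column 2 needs 36; the known cells sum to 37, so (3,2) = -1.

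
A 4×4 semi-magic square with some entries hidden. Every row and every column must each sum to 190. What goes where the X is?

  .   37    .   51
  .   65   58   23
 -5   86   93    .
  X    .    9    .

Using row 2: 65 + 58 + 23 + ? → (2,1) = 190 − 146 = 44.
Row 3 must total 190; the given cells sum to 174, so (3,4) = 16.
Column 2 must total 190; the given cells sum to 188, so (4,2) = 2.
The remaining cell in column 3 is (1,3) = 190 − 160 = 30.
The remaining cell in column 4 is (4,4) = 190 − 90 = 100.
From row 1, 190 − (37 + 30 + 51) gives (1,1) = 72.
Row 4 needs 190; the known cells sum to 111, so (4,1) = 79.

79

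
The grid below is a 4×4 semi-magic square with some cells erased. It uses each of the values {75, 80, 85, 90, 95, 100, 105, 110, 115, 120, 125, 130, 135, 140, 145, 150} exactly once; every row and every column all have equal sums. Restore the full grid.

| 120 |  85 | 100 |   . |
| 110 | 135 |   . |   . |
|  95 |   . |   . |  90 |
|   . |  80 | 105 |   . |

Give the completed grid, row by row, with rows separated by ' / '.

The 16 entries sum to 1800, so each line sums to 1800/4 = 450.
Row 1: 120 + 85 + 100 + ? = 450, so (1,4) = 145.
Column 1 must total 450; the given cells sum to 325, so (4,1) = 125.
Column 2 needs 450; the known cells sum to 300, so (3,2) = 150.
Row 3 needs 450; the known cells sum to 335, so (3,3) = 115.
The remaining cell in row 4 is (4,4) = 450 − 310 = 140.
Column 3: 100 + 115 + 105 + ? = 450, so (2,3) = 130.
Column 4 needs 450; the known cells sum to 375, so (2,4) = 75.

120 85 100 145 / 110 135 130 75 / 95 150 115 90 / 125 80 105 140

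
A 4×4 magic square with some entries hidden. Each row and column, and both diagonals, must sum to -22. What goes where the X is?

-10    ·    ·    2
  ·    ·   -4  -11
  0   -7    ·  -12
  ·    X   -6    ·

-2

Row 3: 0 + (-7) + (-12) + ? = -22, so (3,3) = -3.
Column 3: -4 + (-3) + (-6) + ? = -22, so (1,3) = -9.
Column 4 needs -22; the known cells sum to -21, so (4,4) = -1.
Main diagonal needs -22; the known cells sum to -14, so (2,2) = -8.
From anti-diagonal, -22 − (2 + (-4) + (-7)) gives (4,1) = -13.
From row 1, -22 − (-10 + (-9) + 2) gives (1,2) = -5.
Using row 2: -8 + (-4) + (-11) + ? → (2,1) = -22 − (-23) = 1.
From row 4, -22 − (-13 + (-6) + (-1)) gives (4,2) = -2.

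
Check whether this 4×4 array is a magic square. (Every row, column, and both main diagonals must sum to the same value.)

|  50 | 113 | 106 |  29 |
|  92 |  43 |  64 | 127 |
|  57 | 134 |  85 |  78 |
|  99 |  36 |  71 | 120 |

Row 1: 50 + 113 + 106 + 29 = 298.
Row 2: 92 + 43 + 64 + 127 = 326.
Row 3: 57 + 134 + 85 + 78 = 354.
Row 4: 99 + 36 + 71 + 120 = 326.
Column 1: 50 + 92 + 57 + 99 = 298.
Column 2: 113 + 43 + 134 + 36 = 326.
Column 3: 106 + 64 + 85 + 71 = 326.
Column 4: 29 + 127 + 78 + 120 = 354.
Main diagonal: 50 + 43 + 85 + 120 = 298.
Anti-diagonal: 29 + 64 + 134 + 99 = 326.

No — column 3 sums to 326 but row 1 sums to 298.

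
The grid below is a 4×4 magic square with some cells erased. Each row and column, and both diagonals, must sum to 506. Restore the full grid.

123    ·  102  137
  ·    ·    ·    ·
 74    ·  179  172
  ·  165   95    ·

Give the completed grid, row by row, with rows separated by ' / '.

Row 1 must total 506; the given cells sum to 362, so (1,2) = 144.
Row 3 needs 506; the known cells sum to 425, so (3,2) = 81.
Column 2 needs 506; the known cells sum to 390, so (2,2) = 116.
Column 3: 102 + 179 + 95 + ? = 506, so (2,3) = 130.
Main diagonal needs 506; the known cells sum to 418, so (4,4) = 88.
Anti-diagonal: 137 + 130 + 81 + ? = 506, so (4,1) = 158.
The remaining cell in column 1 is (2,1) = 506 − 355 = 151.
Column 4 needs 506; the known cells sum to 397, so (2,4) = 109.

123 144 102 137 / 151 116 130 109 / 74 81 179 172 / 158 165 95 88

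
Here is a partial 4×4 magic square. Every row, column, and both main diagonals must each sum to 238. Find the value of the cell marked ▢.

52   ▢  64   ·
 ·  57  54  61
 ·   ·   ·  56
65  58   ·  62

From row 2, 238 − (57 + 54 + 61) gives (2,1) = 66.
The remaining cell in row 4 is (4,3) = 238 − 185 = 53.
Column 1 needs 238; the known cells sum to 183, so (3,1) = 55.
From column 3, 238 − (64 + 54 + 53) gives (3,3) = 67.
Column 4: 61 + 56 + 62 + ? = 238, so (1,4) = 59.
Anti-diagonal: 59 + 54 + 65 + ? = 238, so (3,2) = 60.
From row 1, 238 − (52 + 64 + 59) gives (1,2) = 63.

63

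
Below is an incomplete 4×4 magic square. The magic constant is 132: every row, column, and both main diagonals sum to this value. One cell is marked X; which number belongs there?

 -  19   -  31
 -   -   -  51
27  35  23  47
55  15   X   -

59

Using column 2: 19 + 35 + 15 + ? → (2,2) = 132 − 69 = 63.
From column 4, 132 − (31 + 51 + 47) gives (4,4) = 3.
The remaining cell in main diagonal is (1,1) = 132 − 89 = 43.
The remaining cell in anti-diagonal is (2,3) = 132 − 121 = 11.
Using row 1: 43 + 19 + 31 + ? → (1,3) = 132 − 93 = 39.
Row 2: 63 + 11 + 51 + ? = 132, so (2,1) = 7.
From row 4, 132 − (55 + 15 + 3) gives (4,3) = 59.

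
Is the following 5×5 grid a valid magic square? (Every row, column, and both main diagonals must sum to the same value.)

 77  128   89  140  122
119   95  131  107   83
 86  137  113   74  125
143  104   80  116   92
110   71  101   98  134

Row 1: 77 + 128 + 89 + 140 + 122 = 556.
Row 2: 119 + 95 + 131 + 107 + 83 = 535.
Row 3: 86 + 137 + 113 + 74 + 125 = 535.
Row 4: 143 + 104 + 80 + 116 + 92 = 535.
Row 5: 110 + 71 + 101 + 98 + 134 = 514.
Column 1: 77 + 119 + 86 + 143 + 110 = 535.
Column 2: 128 + 95 + 137 + 104 + 71 = 535.
Column 3: 89 + 131 + 113 + 80 + 101 = 514.
Column 4: 140 + 107 + 74 + 116 + 98 = 535.
Column 5: 122 + 83 + 125 + 92 + 134 = 556.
Main diagonal: 77 + 95 + 113 + 116 + 134 = 535.
Anti-diagonal: 122 + 107 + 113 + 104 + 110 = 556.

No — row 2 sums to 535 but row 1 sums to 556.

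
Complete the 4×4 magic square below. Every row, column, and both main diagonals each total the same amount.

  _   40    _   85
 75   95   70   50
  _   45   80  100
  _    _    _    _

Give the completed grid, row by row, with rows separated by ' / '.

60 40 105 85 / 75 95 70 50 / 65 45 80 100 / 90 110 35 55

Row 2 is already complete: 75 + 95 + 70 + 50 = 290, so that is the magic constant.
Using row 3: 45 + 80 + 100 + ? → (3,1) = 290 − 225 = 65.
Column 2: 40 + 95 + 45 + ? = 290, so (4,2) = 110.
The remaining cell in column 4 is (4,4) = 290 − 235 = 55.
Main diagonal needs 290; the known cells sum to 230, so (1,1) = 60.
Anti-diagonal must total 290; the given cells sum to 200, so (4,1) = 90.
Row 1: 60 + 40 + 85 + ? = 290, so (1,3) = 105.
Row 4: 90 + 110 + 55 + ? = 290, so (4,3) = 35.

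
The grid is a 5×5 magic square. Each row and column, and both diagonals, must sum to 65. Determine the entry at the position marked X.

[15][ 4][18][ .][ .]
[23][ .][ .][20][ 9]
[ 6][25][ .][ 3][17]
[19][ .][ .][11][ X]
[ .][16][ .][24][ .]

From row 3, 65 − (6 + 25 + 3 + 17) gives (3,3) = 14.
Column 1 must total 65; the given cells sum to 63, so (5,1) = 2.
From column 4, 65 − (20 + 3 + 11 + 24) gives (1,4) = 7.
Using row 1: 15 + 4 + 18 + 7 + ? → (1,5) = 65 − 44 = 21.
The remaining cell in anti-diagonal is (4,2) = 65 − 57 = 8.
Column 2 must total 65; the given cells sum to 53, so (2,2) = 12.
Main diagonal must total 65; the given cells sum to 52, so (5,5) = 13.
Row 2: 23 + 12 + 20 + 9 + ? = 65, so (2,3) = 1.
Row 5 needs 65; the known cells sum to 55, so (5,3) = 10.
The remaining cell in column 3 is (4,3) = 65 − 43 = 22.
Using column 5: 21 + 9 + 17 + 13 + ? → (4,5) = 65 − 60 = 5.

5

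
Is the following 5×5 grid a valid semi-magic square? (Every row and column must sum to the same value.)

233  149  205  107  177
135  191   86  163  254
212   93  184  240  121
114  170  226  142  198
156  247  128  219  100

Row 1: 233 + 149 + 205 + 107 + 177 = 871.
Row 2: 135 + 191 + 86 + 163 + 254 = 829.
Row 3: 212 + 93 + 184 + 240 + 121 = 850.
Row 4: 114 + 170 + 226 + 142 + 198 = 850.
Row 5: 156 + 247 + 128 + 219 + 100 = 850.
Column 1: 233 + 135 + 212 + 114 + 156 = 850.
Column 2: 149 + 191 + 93 + 170 + 247 = 850.
Column 3: 205 + 86 + 184 + 226 + 128 = 829.
Column 4: 107 + 163 + 240 + 142 + 219 = 871.
Column 5: 177 + 254 + 121 + 198 + 100 = 850.

No — column 3 sums to 829 but column 2 sums to 850.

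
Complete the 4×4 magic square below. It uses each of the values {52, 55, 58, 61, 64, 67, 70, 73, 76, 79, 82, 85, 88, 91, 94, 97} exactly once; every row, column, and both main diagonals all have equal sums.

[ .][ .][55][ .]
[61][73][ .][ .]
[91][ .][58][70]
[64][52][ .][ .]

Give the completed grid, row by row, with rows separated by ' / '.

82 94 55 67 / 61 73 88 76 / 91 79 58 70 / 64 52 97 85

The 16 entries sum to 1192, so each line sums to 1192/4 = 298.
Row 3 must total 298; the given cells sum to 219, so (3,2) = 79.
The remaining cell in column 1 is (1,1) = 298 − 216 = 82.
Column 2 needs 298; the known cells sum to 204, so (1,2) = 94.
Main diagonal needs 298; the known cells sum to 213, so (4,4) = 85.
The remaining cell in row 1 is (1,4) = 298 − 231 = 67.
Row 4 must total 298; the given cells sum to 201, so (4,3) = 97.
Using column 3: 55 + 58 + 97 + ? → (2,3) = 298 − 210 = 88.
Column 4 needs 298; the known cells sum to 222, so (2,4) = 76.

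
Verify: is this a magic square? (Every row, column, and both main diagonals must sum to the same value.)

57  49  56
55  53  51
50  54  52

No — column 3 sums to 159 but row 1 sums to 162.

Row 1: 57 + 49 + 56 = 162.
Row 2: 55 + 53 + 51 = 159.
Row 3: 50 + 54 + 52 = 156.
Column 1: 57 + 55 + 50 = 162.
Column 2: 49 + 53 + 54 = 156.
Column 3: 56 + 51 + 52 = 159.
Main diagonal: 57 + 53 + 52 = 162.
Anti-diagonal: 56 + 53 + 50 = 159.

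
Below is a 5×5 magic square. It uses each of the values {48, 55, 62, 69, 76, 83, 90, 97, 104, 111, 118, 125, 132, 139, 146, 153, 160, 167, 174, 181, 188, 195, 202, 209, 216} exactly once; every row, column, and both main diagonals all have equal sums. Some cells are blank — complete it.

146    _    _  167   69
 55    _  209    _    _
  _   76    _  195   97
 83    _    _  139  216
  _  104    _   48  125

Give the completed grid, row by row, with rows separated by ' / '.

146 188 90 167 69 / 55 132 209 111 153 / 174 76 118 195 97 / 83 160 62 139 216 / 202 104 181 48 125

The 25 entries sum to 3300, so each line sums to 3300/5 = 660.
From column 4, 660 − (167 + 195 + 139 + 48) gives (2,4) = 111.
Using column 5: 69 + 97 + 216 + 125 + ? → (2,5) = 660 − 507 = 153.
From row 2, 660 − (55 + 209 + 111 + 153) gives (2,2) = 132.
Main diagonal must total 660; the given cells sum to 542, so (3,3) = 118.
The remaining cell in row 3 is (3,1) = 660 − 486 = 174.
The remaining cell in column 1 is (5,1) = 660 − 458 = 202.
From anti-diagonal, 660 − (69 + 111 + 118 + 202) gives (4,2) = 160.
From row 4, 660 − (83 + 160 + 139 + 216) gives (4,3) = 62.
Row 5 needs 660; the known cells sum to 479, so (5,3) = 181.
Using column 2: 132 + 76 + 160 + 104 + ? → (1,2) = 660 − 472 = 188.
Column 3: 209 + 118 + 62 + 181 + ? = 660, so (1,3) = 90.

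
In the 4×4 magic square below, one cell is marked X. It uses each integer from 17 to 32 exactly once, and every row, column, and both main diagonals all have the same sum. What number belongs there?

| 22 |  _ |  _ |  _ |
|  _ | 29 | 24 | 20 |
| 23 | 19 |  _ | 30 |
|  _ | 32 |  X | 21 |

The entries are 17 through 32, which sum to 392, so each line sums to 392/4 = 98.
The remaining cell in row 2 is (2,1) = 98 − 73 = 25.
Row 3 must total 98; the given cells sum to 72, so (3,3) = 26.
The remaining cell in column 1 is (4,1) = 98 − 70 = 28.
From column 2, 98 − (29 + 19 + 32) gives (1,2) = 18.
Using column 4: 20 + 30 + 21 + ? → (1,4) = 98 − 71 = 27.
From row 1, 98 − (22 + 18 + 27) gives (1,3) = 31.
Using row 4: 28 + 32 + 21 + ? → (4,3) = 98 − 81 = 17.

17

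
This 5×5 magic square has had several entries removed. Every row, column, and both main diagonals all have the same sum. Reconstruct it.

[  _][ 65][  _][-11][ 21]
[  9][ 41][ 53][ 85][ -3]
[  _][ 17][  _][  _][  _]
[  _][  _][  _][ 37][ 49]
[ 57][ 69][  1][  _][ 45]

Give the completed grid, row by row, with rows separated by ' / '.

Row 2 is already complete: 9 + 41 + 53 + 85 + -3 = 185, so that is the magic constant.
The remaining cell in row 5 is (5,4) = 185 − 172 = 13.
The remaining cell in column 2 is (4,2) = 185 − 192 = -7.
From column 4, 185 − (-11 + 85 + 37 + 13) gives (3,4) = 61.
Column 5 needs 185; the known cells sum to 112, so (3,5) = 73.
The remaining cell in anti-diagonal is (3,3) = 185 − 156 = 29.
The remaining cell in row 3 is (3,1) = 185 − 180 = 5.
Main diagonal must total 185; the given cells sum to 152, so (1,1) = 33.
Using row 1: 33 + 65 + (-11) + 21 + ? → (1,3) = 185 − 108 = 77.
Column 1: 33 + 9 + 5 + 57 + ? = 185, so (4,1) = 81.
From column 3, 185 − (77 + 53 + 29 + 1) gives (4,3) = 25.

33 65 77 -11 21 / 9 41 53 85 -3 / 5 17 29 61 73 / 81 -7 25 37 49 / 57 69 1 13 45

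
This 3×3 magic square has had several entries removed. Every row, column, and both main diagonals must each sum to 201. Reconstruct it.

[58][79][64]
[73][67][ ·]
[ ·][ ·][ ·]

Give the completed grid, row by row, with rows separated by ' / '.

Row 2 must total 201; the given cells sum to 140, so (2,3) = 61.
From column 1, 201 − (58 + 73) gives (3,1) = 70.
Column 2 needs 201; the known cells sum to 146, so (3,2) = 55.
Column 3 needs 201; the known cells sum to 125, so (3,3) = 76.

58 79 64 / 73 67 61 / 70 55 76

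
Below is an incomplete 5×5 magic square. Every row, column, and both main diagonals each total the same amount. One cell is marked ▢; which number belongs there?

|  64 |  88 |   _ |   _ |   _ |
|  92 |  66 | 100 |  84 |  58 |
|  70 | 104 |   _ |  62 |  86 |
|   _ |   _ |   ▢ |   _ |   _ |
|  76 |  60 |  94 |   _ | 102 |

Row 2 is complete and sums to 400; that is the magic constant.
From row 3, 400 − (70 + 104 + 62 + 86) gives (3,3) = 78.
Row 5: 76 + 60 + 94 + 102 + ? = 400, so (5,4) = 68.
From column 1, 400 − (64 + 92 + 70 + 76) gives (4,1) = 98.
From column 2, 400 − (88 + 66 + 104 + 60) gives (4,2) = 82.
Main diagonal: 64 + 66 + 78 + 102 + ? = 400, so (4,4) = 90.
Anti-diagonal must total 400; the given cells sum to 320, so (1,5) = 80.
Column 4: 84 + 62 + 90 + 68 + ? = 400, so (1,4) = 96.
Column 5 must total 400; the given cells sum to 326, so (4,5) = 74.
Row 1 needs 400; the known cells sum to 328, so (1,3) = 72.
The remaining cell in row 4 is (4,3) = 400 − 344 = 56.

56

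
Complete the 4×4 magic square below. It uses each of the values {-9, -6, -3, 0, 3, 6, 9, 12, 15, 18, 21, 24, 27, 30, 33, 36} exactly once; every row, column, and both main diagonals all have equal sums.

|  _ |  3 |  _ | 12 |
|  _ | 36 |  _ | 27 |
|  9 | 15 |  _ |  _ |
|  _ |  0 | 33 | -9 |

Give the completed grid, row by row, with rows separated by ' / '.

The 16 entries sum to 216, so each line sums to 216/4 = 54.
From row 4, 54 − (0 + 33 + (-9)) gives (4,1) = 30.
Using column 4: 12 + 27 + (-9) + ? → (3,4) = 54 − 30 = 24.
Anti-diagonal: 12 + 15 + 30 + ? = 54, so (2,3) = -3.
The remaining cell in row 2 is (2,1) = 54 − 60 = -6.
The remaining cell in row 3 is (3,3) = 54 − 48 = 6.
From column 1, 54 − (-6 + 9 + 30) gives (1,1) = 21.
The remaining cell in column 3 is (1,3) = 54 − 36 = 18.

21 3 18 12 / -6 36 -3 27 / 9 15 6 24 / 30 0 33 -9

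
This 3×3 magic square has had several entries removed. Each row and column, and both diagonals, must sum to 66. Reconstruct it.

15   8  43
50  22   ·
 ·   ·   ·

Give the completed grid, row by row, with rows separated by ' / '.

Using row 2: 50 + 22 + ? → (2,3) = 66 − 72 = -6.
Column 1 needs 66; the known cells sum to 65, so (3,1) = 1.
Column 2: 8 + 22 + ? = 66, so (3,2) = 36.
From column 3, 66 − (43 + (-6)) gives (3,3) = 29.

15 8 43 / 50 22 -6 / 1 36 29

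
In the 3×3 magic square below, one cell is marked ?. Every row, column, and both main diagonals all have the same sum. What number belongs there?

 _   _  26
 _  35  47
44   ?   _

29

Anti-diagonal is complete and sums to 105; that is the magic constant.
The remaining cell in row 2 is (2,1) = 105 − 82 = 23.
From column 1, 105 − (23 + 44) gives (1,1) = 38.
The remaining cell in column 3 is (3,3) = 105 − 73 = 32.
Row 1: 38 + 26 + ? = 105, so (1,2) = 41.
Row 3 must total 105; the given cells sum to 76, so (3,2) = 29.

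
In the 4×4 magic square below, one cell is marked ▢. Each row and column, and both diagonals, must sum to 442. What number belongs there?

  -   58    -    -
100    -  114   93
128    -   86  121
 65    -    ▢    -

Row 2 must total 442; the given cells sum to 307, so (2,2) = 135.
Row 3 must total 442; the given cells sum to 335, so (3,2) = 107.
Column 1: 100 + 128 + 65 + ? = 442, so (1,1) = 149.
Using column 2: 58 + 135 + 107 + ? → (4,2) = 442 − 300 = 142.
The remaining cell in main diagonal is (4,4) = 442 − 370 = 72.
From anti-diagonal, 442 − (114 + 107 + 65) gives (1,4) = 156.
From row 1, 442 − (149 + 58 + 156) gives (1,3) = 79.
From row 4, 442 − (65 + 142 + 72) gives (4,3) = 163.

163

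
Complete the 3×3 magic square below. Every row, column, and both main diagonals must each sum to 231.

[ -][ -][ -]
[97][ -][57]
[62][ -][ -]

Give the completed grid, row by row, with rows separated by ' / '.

Row 2: 97 + 57 + ? = 231, so (2,2) = 77.
Using column 1: 97 + 62 + ? → (1,1) = 231 − 159 = 72.
Main diagonal: 72 + 77 + ? = 231, so (3,3) = 82.
From anti-diagonal, 231 − (77 + 62) gives (1,3) = 92.
Using row 1: 72 + 92 + ? → (1,2) = 231 − 164 = 67.
From row 3, 231 − (62 + 82) gives (3,2) = 87.

72 67 92 / 97 77 57 / 62 87 82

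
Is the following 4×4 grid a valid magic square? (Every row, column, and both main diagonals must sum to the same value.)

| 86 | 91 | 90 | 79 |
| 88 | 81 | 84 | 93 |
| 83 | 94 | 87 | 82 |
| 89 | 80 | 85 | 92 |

Row 1: 86 + 91 + 90 + 79 = 346.
Row 2: 88 + 81 + 84 + 93 = 346.
Row 3: 83 + 94 + 87 + 82 = 346.
Row 4: 89 + 80 + 85 + 92 = 346.
Column 1: 86 + 88 + 83 + 89 = 346.
Column 2: 91 + 81 + 94 + 80 = 346.
Column 3: 90 + 84 + 87 + 85 = 346.
Column 4: 79 + 93 + 82 + 92 = 346.
Main diagonal: 86 + 81 + 87 + 92 = 346.
Anti-diagonal: 79 + 84 + 94 + 89 = 346.
All lines sum to 346.

Yes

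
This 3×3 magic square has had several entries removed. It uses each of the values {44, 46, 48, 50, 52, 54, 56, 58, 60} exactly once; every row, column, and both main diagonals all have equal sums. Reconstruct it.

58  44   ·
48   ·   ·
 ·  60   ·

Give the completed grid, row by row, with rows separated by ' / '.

58 44 54 / 48 52 56 / 50 60 46

The 9 entries sum to 468, so each line sums to 468/3 = 156.
Row 1: 58 + 44 + ? = 156, so (1,3) = 54.
From column 1, 156 − (58 + 48) gives (3,1) = 50.
Column 2 must total 156; the given cells sum to 104, so (2,2) = 52.
Main diagonal needs 156; the known cells sum to 110, so (3,3) = 46.
Row 2: 48 + 52 + ? = 156, so (2,3) = 56.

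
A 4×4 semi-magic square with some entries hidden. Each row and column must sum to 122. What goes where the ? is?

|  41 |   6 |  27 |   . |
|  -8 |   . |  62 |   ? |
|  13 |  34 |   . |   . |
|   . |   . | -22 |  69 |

From row 1, 122 − (41 + 6 + 27) gives (1,4) = 48.
From column 1, 122 − (41 + (-8) + 13) gives (4,1) = 76.
From column 3, 122 − (27 + 62 + (-22)) gives (3,3) = 55.
The remaining cell in row 3 is (3,4) = 122 − 102 = 20.
Row 4: 76 + (-22) + 69 + ? = 122, so (4,2) = -1.
Column 2 needs 122; the known cells sum to 39, so (2,2) = 83.
Using column 4: 48 + 20 + 69 + ? → (2,4) = 122 − 137 = -15.

-15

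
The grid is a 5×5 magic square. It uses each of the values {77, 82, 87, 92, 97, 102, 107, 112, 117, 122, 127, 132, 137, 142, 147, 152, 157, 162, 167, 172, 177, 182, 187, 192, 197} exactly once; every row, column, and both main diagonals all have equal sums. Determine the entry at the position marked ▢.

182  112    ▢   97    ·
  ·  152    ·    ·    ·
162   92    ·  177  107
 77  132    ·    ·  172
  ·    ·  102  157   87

167

The 25 entries sum to 3425, so each line sums to 3425/5 = 685.
Using row 3: 162 + 92 + 177 + 107 + ? → (3,3) = 685 − 538 = 147.
From column 2, 685 − (112 + 152 + 92 + 132) gives (5,2) = 197.
Using main diagonal: 182 + 152 + 147 + 87 + ? → (4,4) = 685 − 568 = 117.
Row 4 must total 685; the given cells sum to 498, so (4,3) = 187.
Row 5: 197 + 102 + 157 + 87 + ? = 685, so (5,1) = 142.
From column 1, 685 − (182 + 162 + 77 + 142) gives (2,1) = 122.
The remaining cell in column 4 is (2,4) = 685 − 548 = 137.
Using anti-diagonal: 137 + 147 + 132 + 142 + ? → (1,5) = 685 − 558 = 127.
Row 1 must total 685; the given cells sum to 518, so (1,3) = 167.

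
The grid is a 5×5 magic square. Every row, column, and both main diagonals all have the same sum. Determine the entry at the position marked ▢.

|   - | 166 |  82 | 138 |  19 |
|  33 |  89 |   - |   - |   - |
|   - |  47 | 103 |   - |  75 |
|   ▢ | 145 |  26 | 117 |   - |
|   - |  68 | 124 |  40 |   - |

54

Column 2 is complete and sums to 515; that is the magic constant.
Row 1 needs 515; the known cells sum to 405, so (1,1) = 110.
The remaining cell in column 3 is (2,3) = 515 − 335 = 180.
The remaining cell in main diagonal is (5,5) = 515 − 419 = 96.
From row 5, 515 − (68 + 124 + 40 + 96) gives (5,1) = 187.
Anti-diagonal: 19 + 103 + 145 + 187 + ? = 515, so (2,4) = 61.
Row 2 must total 515; the given cells sum to 363, so (2,5) = 152.
Column 4: 138 + 61 + 117 + 40 + ? = 515, so (3,4) = 159.
Column 5 must total 515; the given cells sum to 342, so (4,5) = 173.
Using row 3: 47 + 103 + 159 + 75 + ? → (3,1) = 515 − 384 = 131.
Row 4 must total 515; the given cells sum to 461, so (4,1) = 54.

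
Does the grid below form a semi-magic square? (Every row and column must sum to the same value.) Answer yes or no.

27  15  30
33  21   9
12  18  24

Row 1: 27 + 15 + 30 = 72.
Row 2: 33 + 21 + 9 = 63.
Row 3: 12 + 18 + 24 = 54.
Column 1: 27 + 33 + 12 = 72.
Column 2: 15 + 21 + 18 = 54.
Column 3: 30 + 9 + 24 = 63.

No — column 3 sums to 63 but column 1 sums to 72.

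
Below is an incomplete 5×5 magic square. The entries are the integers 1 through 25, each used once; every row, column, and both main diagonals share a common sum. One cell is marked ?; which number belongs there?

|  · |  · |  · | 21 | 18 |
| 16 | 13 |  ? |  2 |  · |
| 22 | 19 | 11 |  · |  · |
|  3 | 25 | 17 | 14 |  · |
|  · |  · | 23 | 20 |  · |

The entries are 1 through 25, which sum to 325, so each line sums to 325/5 = 65.
Row 4: 3 + 25 + 17 + 14 + ? = 65, so (4,5) = 6.
Column 4 needs 65; the known cells sum to 57, so (3,4) = 8.
Anti-diagonal: 18 + 2 + 11 + 25 + ? = 65, so (5,1) = 9.
The remaining cell in row 3 is (3,5) = 65 − 60 = 5.
Column 1: 16 + 22 + 3 + 9 + ? = 65, so (1,1) = 15.
Using main diagonal: 15 + 13 + 11 + 14 + ? → (5,5) = 65 − 53 = 12.
Row 5: 9 + 23 + 20 + 12 + ? = 65, so (5,2) = 1.
From column 2, 65 − (13 + 19 + 25 + 1) gives (1,2) = 7.
From column 5, 65 − (18 + 5 + 6 + 12) gives (2,5) = 24.
Row 1 needs 65; the known cells sum to 61, so (1,3) = 4.
From row 2, 65 − (16 + 13 + 2 + 24) gives (2,3) = 10.

10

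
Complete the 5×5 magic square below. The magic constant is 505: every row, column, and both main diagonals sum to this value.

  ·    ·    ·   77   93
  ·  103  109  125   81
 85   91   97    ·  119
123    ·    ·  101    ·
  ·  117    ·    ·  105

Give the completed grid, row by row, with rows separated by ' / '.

99 115 121 77 93 / 87 103 109 125 81 / 85 91 97 113 119 / 123 79 95 101 107 / 111 117 83 89 105

Row 2 needs 505; the known cells sum to 418, so (2,1) = 87.
Row 3: 85 + 91 + 97 + 119 + ? = 505, so (3,4) = 113.
Column 4: 77 + 125 + 113 + 101 + ? = 505, so (5,4) = 89.
Column 5: 93 + 81 + 119 + 105 + ? = 505, so (4,5) = 107.
Main diagonal must total 505; the given cells sum to 406, so (1,1) = 99.
From column 1, 505 − (99 + 87 + 85 + 123) gives (5,1) = 111.
Anti-diagonal must total 505; the given cells sum to 426, so (4,2) = 79.
The remaining cell in row 4 is (4,3) = 505 − 410 = 95.
From row 5, 505 − (111 + 117 + 89 + 105) gives (5,3) = 83.
Column 2: 103 + 91 + 79 + 117 + ? = 505, so (1,2) = 115.
Using column 3: 109 + 97 + 95 + 83 + ? → (1,3) = 505 − 384 = 121.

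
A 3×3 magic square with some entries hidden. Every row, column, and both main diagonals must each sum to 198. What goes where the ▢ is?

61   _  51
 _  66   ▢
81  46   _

76

From row 1, 198 − (61 + 51) gives (1,2) = 86.
Row 3: 81 + 46 + ? = 198, so (3,3) = 71.
From column 1, 198 − (61 + 81) gives (2,1) = 56.
Using column 3: 51 + 71 + ? → (2,3) = 198 − 122 = 76.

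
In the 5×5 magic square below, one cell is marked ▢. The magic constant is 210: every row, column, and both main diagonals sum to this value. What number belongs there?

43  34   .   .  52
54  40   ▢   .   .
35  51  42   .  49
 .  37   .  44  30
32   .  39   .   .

31

Row 3: 35 + 51 + 42 + 49 + ? = 210, so (3,4) = 33.
Column 1: 43 + 54 + 35 + 32 + ? = 210, so (4,1) = 46.
Using column 2: 34 + 40 + 51 + 37 + ? → (5,2) = 210 − 162 = 48.
Main diagonal must total 210; the given cells sum to 169, so (5,5) = 41.
Anti-diagonal needs 210; the known cells sum to 163, so (2,4) = 47.
The remaining cell in row 4 is (4,3) = 210 − 157 = 53.
From row 5, 210 − (32 + 48 + 39 + 41) gives (5,4) = 50.
Using column 4: 47 + 33 + 44 + 50 + ? → (1,4) = 210 − 174 = 36.
Column 5 must total 210; the given cells sum to 172, so (2,5) = 38.
Row 1 must total 210; the given cells sum to 165, so (1,3) = 45.
The remaining cell in row 2 is (2,3) = 210 − 179 = 31.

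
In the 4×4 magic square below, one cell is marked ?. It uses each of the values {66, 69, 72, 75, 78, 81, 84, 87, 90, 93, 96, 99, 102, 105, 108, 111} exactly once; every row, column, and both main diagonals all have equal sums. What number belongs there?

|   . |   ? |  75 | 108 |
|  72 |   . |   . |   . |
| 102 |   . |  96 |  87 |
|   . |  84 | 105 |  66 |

The 16 entries sum to 1416, so each line sums to 1416/4 = 354.
Row 3 needs 354; the known cells sum to 285, so (3,2) = 69.
The remaining cell in row 4 is (4,1) = 354 − 255 = 99.
Column 1 must total 354; the given cells sum to 273, so (1,1) = 81.
From column 3, 354 − (75 + 96 + 105) gives (2,3) = 78.
Column 4: 108 + 87 + 66 + ? = 354, so (2,4) = 93.
The remaining cell in main diagonal is (2,2) = 354 − 243 = 111.
Row 1 must total 354; the given cells sum to 264, so (1,2) = 90.

90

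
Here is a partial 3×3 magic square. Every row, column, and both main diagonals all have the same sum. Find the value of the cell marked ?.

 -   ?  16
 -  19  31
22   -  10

13

Column 3 is complete and sums to 57; that is the magic constant.
Row 2 needs 57; the known cells sum to 50, so (2,1) = 7.
Row 3 needs 57; the known cells sum to 32, so (3,2) = 25.
Using column 1: 7 + 22 + ? → (1,1) = 57 − 29 = 28.
From column 2, 57 − (19 + 25) gives (1,2) = 13.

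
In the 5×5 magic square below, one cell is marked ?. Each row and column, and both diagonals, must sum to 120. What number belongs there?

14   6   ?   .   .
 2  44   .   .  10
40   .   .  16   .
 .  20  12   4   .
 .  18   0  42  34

48

Using row 5: 18 + 0 + 42 + 34 + ? → (5,1) = 120 − 94 = 26.
Using column 1: 14 + 2 + 40 + 26 + ? → (4,1) = 120 − 82 = 38.
Column 2: 6 + 44 + 20 + 18 + ? = 120, so (3,2) = 32.
From main diagonal, 120 − (14 + 44 + 4 + 34) gives (3,3) = 24.
The remaining cell in row 3 is (3,5) = 120 − 112 = 8.
From row 4, 120 − (38 + 20 + 12 + 4) gives (4,5) = 46.
Column 5: 10 + 8 + 46 + 34 + ? = 120, so (1,5) = 22.
Anti-diagonal: 22 + 24 + 20 + 26 + ? = 120, so (2,4) = 28.
Row 2 needs 120; the known cells sum to 84, so (2,3) = 36.
Column 3: 36 + 24 + 12 + 0 + ? = 120, so (1,3) = 48.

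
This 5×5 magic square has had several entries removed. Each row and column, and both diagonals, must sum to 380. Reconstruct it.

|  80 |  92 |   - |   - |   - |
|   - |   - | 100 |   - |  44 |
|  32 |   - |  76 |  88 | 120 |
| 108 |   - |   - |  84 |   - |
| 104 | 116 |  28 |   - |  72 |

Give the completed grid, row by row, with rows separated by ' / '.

Row 3 needs 380; the known cells sum to 316, so (3,2) = 64.
Row 5: 104 + 116 + 28 + 72 + ? = 380, so (5,4) = 60.
The remaining cell in column 1 is (2,1) = 380 − 324 = 56.
The remaining cell in main diagonal is (2,2) = 380 − 312 = 68.
Row 2 must total 380; the given cells sum to 268, so (2,4) = 112.
From column 2, 380 − (92 + 68 + 64 + 116) gives (4,2) = 40.
Column 4: 112 + 88 + 84 + 60 + ? = 380, so (1,4) = 36.
Using anti-diagonal: 112 + 76 + 40 + 104 + ? → (1,5) = 380 − 332 = 48.
From row 1, 380 − (80 + 92 + 36 + 48) gives (1,3) = 124.
Using column 3: 124 + 100 + 76 + 28 + ? → (4,3) = 380 − 328 = 52.
Using column 5: 48 + 44 + 120 + 72 + ? → (4,5) = 380 − 284 = 96.

80 92 124 36 48 / 56 68 100 112 44 / 32 64 76 88 120 / 108 40 52 84 96 / 104 116 28 60 72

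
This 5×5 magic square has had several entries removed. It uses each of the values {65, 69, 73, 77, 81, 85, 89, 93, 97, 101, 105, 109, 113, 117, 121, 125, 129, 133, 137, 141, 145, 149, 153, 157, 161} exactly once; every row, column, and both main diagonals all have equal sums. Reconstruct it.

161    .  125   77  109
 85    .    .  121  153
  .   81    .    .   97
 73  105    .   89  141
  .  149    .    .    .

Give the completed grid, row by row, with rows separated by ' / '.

161 93 125 77 109 / 85 137 69 121 153 / 129 81 113 145 97 / 73 105 157 89 141 / 117 149 101 133 65

The 25 entries sum to 2825, so each line sums to 2825/5 = 565.
From row 1, 565 − (161 + 125 + 77 + 109) gives (1,2) = 93.
From row 4, 565 − (73 + 105 + 89 + 141) gives (4,3) = 157.
Column 2: 93 + 81 + 105 + 149 + ? = 565, so (2,2) = 137.
Column 5 needs 565; the known cells sum to 500, so (5,5) = 65.
Main diagonal must total 565; the given cells sum to 452, so (3,3) = 113.
From anti-diagonal, 565 − (109 + 121 + 113 + 105) gives (5,1) = 117.
Using row 2: 85 + 137 + 121 + 153 + ? → (2,3) = 565 − 496 = 69.
Column 1 needs 565; the known cells sum to 436, so (3,1) = 129.
Column 3: 125 + 69 + 113 + 157 + ? = 565, so (5,3) = 101.
From row 3, 565 − (129 + 81 + 113 + 97) gives (3,4) = 145.
From row 5, 565 − (117 + 149 + 101 + 65) gives (5,4) = 133.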